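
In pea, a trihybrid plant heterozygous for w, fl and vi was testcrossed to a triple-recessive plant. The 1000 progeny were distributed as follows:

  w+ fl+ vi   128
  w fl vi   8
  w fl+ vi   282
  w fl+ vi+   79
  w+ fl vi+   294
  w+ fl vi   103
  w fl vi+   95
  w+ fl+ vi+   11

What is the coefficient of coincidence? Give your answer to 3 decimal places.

0.391

The two most frequent reciprocal classes, w fl+ vi and w+ fl vi+, are the parental types, so the F1 was w fl+ vi / w+ fl vi+.
The two rarest classes, w fl vi and w+ fl+ vi+, are the double crossovers. Comparing them with the parentals, only the fl allele has switched, so fl is the middle locus and the order is vi – fl – w.
vi–fl: (182 + 19)/1000 = 0.2010; fl–w: (223 + 19)/1000 = 0.2420.
Expected DCO frequency = 0.2010 × 0.2420 ≈ 0.04864; observed = 19/1000 ≈ 0.01900.
Coefficient of coincidence = 0.01900/0.04864 ≈ 0.391.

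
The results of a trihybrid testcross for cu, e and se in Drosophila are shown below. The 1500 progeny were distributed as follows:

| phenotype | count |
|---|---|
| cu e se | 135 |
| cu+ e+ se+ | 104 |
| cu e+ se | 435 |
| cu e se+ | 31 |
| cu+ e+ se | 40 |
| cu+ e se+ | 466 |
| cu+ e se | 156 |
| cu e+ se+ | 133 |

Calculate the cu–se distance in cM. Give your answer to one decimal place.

24.0 cM

The two most frequent reciprocal classes, cu+ e se+ and cu e+ se, are the parental types, so the F1 was cu+ e se+ / cu e+ se.
The two rarest classes, cu e se+ and cu+ e+ se, are the double crossovers. Comparing them with the parentals, only the cu allele has switched, so cu is the middle locus and the order is se – cu – e.
Crossovers in the se–cu interval produce the single-crossover classes cu+ e se and cu e+ se+ (156 + 133 = 289) plus the double crossovers (71).
RF(se–cu) = (289 + 71) / 1500 = 360/1500 = 0.2400 → 24.0 cM.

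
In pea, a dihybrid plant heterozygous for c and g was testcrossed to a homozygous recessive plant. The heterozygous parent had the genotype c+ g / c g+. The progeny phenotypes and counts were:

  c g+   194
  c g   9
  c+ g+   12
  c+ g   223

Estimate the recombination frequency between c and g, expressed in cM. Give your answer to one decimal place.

The recombinant classes are c+ g+ and c g: 12 + 9 = 21.
Recombination frequency = 21/438 = 0.0479 ≈ 4.8%, i.e. 4.8 cM.

4.8 cM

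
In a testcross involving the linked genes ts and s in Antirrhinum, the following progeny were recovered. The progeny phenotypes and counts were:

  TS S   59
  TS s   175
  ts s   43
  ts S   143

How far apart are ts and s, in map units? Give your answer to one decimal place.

The two most frequent classes, TS s (175) and ts S (143), are the parental types, so the F1 was TS s / ts S.
The recombinant classes are TS S and ts s: 59 + 43 = 102.
Recombination frequency = 102/420 = 0.2429 ≈ 24.3%, i.e. 24.3 map units.

24.3 map units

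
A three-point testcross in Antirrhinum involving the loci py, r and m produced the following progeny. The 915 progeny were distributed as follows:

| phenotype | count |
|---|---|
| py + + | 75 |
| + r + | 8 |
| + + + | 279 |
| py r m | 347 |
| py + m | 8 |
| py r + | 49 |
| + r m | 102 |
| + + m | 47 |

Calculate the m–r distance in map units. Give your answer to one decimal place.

The two most frequent reciprocal classes, py r m and + + +, are the parental types, so the F1 was py r m / + + +.
The two rarest classes, py + m and + r +, are the double crossovers. Comparing them with the parentals, only the r allele has switched, so r is the middle locus and the order is py – r – m.
Crossovers in the r–m interval produce the single-crossover classes py r + and + + m (49 + 47 = 96) plus the double crossovers (16).
RF(r–m) = (96 + 16) / 915 = 112/915 = 0.1224 → 12.2 map units.

12.2 map units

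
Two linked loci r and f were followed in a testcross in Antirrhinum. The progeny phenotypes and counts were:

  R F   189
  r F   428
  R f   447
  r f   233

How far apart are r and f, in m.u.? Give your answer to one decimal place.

32.5 m.u.

The two most frequent classes, R f (447) and r F (428), are the parental types, so the F1 was R f / r F.
The recombinant classes are R F and r f: 189 + 233 = 422.
Recombination frequency = 422/1297 = 0.3254 ≈ 32.5%, i.e. 32.5 m.u.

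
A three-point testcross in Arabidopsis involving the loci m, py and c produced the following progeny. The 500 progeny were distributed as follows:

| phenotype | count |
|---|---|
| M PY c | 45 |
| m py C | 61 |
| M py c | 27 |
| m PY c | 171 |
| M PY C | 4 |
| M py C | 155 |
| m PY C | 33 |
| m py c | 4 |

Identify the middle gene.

py

The two most frequent reciprocal classes, M py C and m PY c, are the parental types, so the F1 was M py C / m PY c.
The two rarest classes, M PY C and m py c, are the double crossovers. Comparing them with the parentals, only the py allele has switched, so py is the middle locus and the order is m – py – c.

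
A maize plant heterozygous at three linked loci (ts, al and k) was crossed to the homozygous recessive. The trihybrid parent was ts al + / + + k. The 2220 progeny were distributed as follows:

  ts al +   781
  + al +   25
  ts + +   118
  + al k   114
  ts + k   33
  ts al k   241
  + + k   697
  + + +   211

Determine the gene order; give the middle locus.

ts

The two rarest classes, + al + and ts + k, are the double crossovers. Comparing them with the parentals, only the ts allele has switched, so ts is the middle locus and the order is al – ts – k.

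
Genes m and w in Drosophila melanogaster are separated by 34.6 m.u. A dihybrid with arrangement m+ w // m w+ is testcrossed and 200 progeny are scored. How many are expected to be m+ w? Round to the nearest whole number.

65

A map distance of 34.6 m.u. corresponds to a recombination frequency of 0.346.
The F1 is m+ w / m w+, so m+ w is a parental gamete class with expected frequency (1 − r)/2 = 0.654/2 = 0.3270.
Expected number = 0.3270 × 200 = 65.40 ≈ 65.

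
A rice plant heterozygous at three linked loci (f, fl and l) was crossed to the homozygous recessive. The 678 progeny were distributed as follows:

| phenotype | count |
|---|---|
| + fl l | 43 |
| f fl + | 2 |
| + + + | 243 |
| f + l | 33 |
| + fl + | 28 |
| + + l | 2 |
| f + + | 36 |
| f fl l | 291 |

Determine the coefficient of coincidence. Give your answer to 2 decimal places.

0.50

The two most frequent reciprocal classes, f fl l and + + +, are the parental types, so the F1 was f fl l / + + +.
The two rarest classes, f fl + and + + l, are the double crossovers. Comparing them with the parentals, only the l allele has switched, so l is the middle locus and the order is fl – l – f.
fl–l: (61 + 4)/678 = 0.0959; l–f: (79 + 4)/678 = 0.1224.
Expected DCO frequency = 0.0959 × 0.1224 ≈ 0.01174; observed = 4/678 ≈ 0.00590.
Coefficient of coincidence = 0.00590/0.01174 ≈ 0.50.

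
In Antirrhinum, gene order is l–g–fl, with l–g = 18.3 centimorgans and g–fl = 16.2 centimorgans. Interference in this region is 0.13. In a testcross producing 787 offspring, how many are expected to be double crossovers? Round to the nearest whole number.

Map distances give recombination frequencies of 0.183 and 0.162 for the two intervals.
With interference 0.13 (so coincidence = 0.87), expected double-crossover frequency = 0.183 × 0.162 × 0.87 = 0.02579.
Expected number = 0.02579 × 787 = 20.30 ≈ 20.

20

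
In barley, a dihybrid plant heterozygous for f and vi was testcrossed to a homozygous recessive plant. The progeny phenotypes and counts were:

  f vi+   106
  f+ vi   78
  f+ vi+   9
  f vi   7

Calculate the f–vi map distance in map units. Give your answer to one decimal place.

8.0 map units

The two most frequent classes, f+ vi (78) and f vi+ (106), are the parental types, so the F1 was f+ vi / f vi+.
The recombinant classes are f+ vi+ and f vi: 9 + 7 = 16.
Recombination frequency = 16/200 = 0.0800 ≈ 8.0%, i.e. 8.0 map units.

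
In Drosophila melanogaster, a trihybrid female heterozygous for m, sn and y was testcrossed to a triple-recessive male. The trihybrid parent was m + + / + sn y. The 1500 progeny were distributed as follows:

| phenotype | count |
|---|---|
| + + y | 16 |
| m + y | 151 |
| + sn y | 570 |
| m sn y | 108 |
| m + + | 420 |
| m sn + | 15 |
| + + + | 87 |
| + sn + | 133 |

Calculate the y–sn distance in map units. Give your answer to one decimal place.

21.0 map units

The two rarest classes, m sn + and + + y, are the double crossovers. Comparing them with the parentals, only the sn allele has switched, so sn is the middle locus and the order is m – sn – y.
Crossovers in the sn–y interval produce the single-crossover classes m + y and + sn + (151 + 133 = 284) plus the double crossovers (31).
RF(sn–y) = (284 + 31) / 1500 = 315/1500 = 0.2100 → 21.0 map units.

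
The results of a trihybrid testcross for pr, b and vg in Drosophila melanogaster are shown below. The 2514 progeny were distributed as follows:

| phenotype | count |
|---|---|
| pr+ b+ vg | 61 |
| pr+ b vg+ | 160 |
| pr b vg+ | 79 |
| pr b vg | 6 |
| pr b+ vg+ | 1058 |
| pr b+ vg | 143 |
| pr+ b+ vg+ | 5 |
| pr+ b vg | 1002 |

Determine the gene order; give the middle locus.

pr

The two most frequent reciprocal classes, pr+ b vg and pr b+ vg+, are the parental types, so the F1 was pr+ b vg / pr b+ vg+.
The two rarest classes, pr b vg and pr+ b+ vg+, are the double crossovers. Comparing them with the parentals, only the pr allele has switched, so pr is the middle locus and the order is b – pr – vg.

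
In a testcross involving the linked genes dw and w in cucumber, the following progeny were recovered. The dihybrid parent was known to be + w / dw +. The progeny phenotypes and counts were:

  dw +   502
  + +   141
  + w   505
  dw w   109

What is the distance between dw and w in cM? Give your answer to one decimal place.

19.9 cM

The recombinant classes are + + and dw w: 141 + 109 = 250.
Recombination frequency = 250/1257 = 0.1989 ≈ 19.9%, i.e. 19.9 cM.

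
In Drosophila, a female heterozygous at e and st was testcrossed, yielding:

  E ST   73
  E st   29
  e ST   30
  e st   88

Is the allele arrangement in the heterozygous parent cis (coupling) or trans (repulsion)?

The two most frequent classes are E ST (73) and e st (88); these are the parental (non-recombinant) types.
So the F1 carried E ST on one chromosome and e st on the other — the recessive alleles are on the same chromosome (cis / coupling).

cis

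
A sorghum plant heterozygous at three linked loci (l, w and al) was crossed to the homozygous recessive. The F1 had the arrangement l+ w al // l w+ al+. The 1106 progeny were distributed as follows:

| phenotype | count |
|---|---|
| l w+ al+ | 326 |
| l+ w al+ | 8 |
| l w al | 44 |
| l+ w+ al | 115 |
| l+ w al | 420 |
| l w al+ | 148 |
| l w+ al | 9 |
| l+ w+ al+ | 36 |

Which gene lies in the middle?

The two rarest classes, l+ w al+ and l w+ al, are the double crossovers. Comparing them with the parentals, only the al allele has switched, so al is the middle locus and the order is l – al – w.

al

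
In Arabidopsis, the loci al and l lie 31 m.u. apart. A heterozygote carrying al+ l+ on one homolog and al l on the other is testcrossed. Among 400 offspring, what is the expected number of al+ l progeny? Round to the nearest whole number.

A map distance of 31 m.u. corresponds to a recombination frequency of 0.310.
The F1 is al+ l+ / al l, so al+ l is a recombinant gamete class with expected frequency r/2 = 0.310/2 = 0.1550.
Expected number = 0.1550 × 400 = 62.00 ≈ 62.

62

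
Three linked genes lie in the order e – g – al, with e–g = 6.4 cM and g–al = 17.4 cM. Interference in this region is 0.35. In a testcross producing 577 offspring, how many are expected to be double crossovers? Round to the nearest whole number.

4

Map distances give recombination frequencies of 0.064 and 0.174 for the two intervals.
With interference 0.35 (so coincidence = 0.65), expected double-crossover frequency = 0.064 × 0.174 × 0.65 = 0.00724.
Expected number = 0.00724 × 577 = 4.18 ≈ 4.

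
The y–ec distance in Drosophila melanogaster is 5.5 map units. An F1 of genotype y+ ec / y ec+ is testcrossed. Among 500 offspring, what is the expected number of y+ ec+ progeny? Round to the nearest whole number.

A map distance of 5.5 map units corresponds to a recombination frequency of 0.055.
The F1 is y+ ec / y ec+, so y+ ec+ is a recombinant gamete class with expected frequency r/2 = 0.055/2 = 0.0275.
Expected number = 0.0275 × 500 = 13.75 ≈ 14.

14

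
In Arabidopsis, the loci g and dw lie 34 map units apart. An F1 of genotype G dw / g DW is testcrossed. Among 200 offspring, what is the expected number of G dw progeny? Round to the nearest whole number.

66

A map distance of 34 map units corresponds to a recombination frequency of 0.340.
The F1 is G dw / g DW, so G dw is a parental gamete class with expected frequency (1 − r)/2 = 0.660/2 = 0.3300.
Expected number = 0.3300 × 200 = 66.00 ≈ 66.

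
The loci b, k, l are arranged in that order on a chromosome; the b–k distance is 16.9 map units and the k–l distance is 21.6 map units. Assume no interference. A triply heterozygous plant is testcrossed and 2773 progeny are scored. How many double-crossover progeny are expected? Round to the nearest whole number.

101

Map distances give recombination frequencies of 0.169 and 0.216 for the two intervals.
With no interference, expected double-crossover frequency = 0.169 × 0.216 = 0.03650.
Expected number = 0.03650 × 2773 = 101.23 ≈ 101.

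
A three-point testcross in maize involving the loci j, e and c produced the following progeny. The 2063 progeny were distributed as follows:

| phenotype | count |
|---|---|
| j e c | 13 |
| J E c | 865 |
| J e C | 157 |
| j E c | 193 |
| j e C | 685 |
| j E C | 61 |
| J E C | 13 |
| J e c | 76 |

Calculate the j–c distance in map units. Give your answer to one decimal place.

The two most frequent reciprocal classes, J E c and j e C, are the parental types, so the F1 was J E c / j e C.
The two rarest classes, J E C and j e c, are the double crossovers. Comparing them with the parentals, only the c allele has switched, so c is the middle locus and the order is j – c – e.
Crossovers in the j–c interval produce the single-crossover classes j E c and J e C (193 + 157 = 350) plus the double crossovers (26).
RF(j–c) = (350 + 26) / 2063 = 376/2063 = 0.1823 → 18.2 map units.

18.2 map units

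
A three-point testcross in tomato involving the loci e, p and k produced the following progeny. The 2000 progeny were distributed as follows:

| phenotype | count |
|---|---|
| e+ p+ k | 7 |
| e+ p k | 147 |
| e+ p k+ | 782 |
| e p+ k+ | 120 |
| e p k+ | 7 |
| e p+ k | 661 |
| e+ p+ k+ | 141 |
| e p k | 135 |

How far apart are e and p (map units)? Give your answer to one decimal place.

14.5 map units

The two most frequent reciprocal classes, e+ p k+ and e p+ k, are the parental types, so the F1 was e+ p k+ / e p+ k.
The two rarest classes, e p k+ and e+ p+ k, are the double crossovers. Comparing them with the parentals, only the e allele has switched, so e is the middle locus and the order is p – e – k.
Crossovers in the p–e interval produce the single-crossover classes e+ p+ k+ and e p k (141 + 135 = 276) plus the double crossovers (14).
RF(p–e) = (276 + 14) / 2000 = 290/2000 = 0.1450 → 14.5 map units.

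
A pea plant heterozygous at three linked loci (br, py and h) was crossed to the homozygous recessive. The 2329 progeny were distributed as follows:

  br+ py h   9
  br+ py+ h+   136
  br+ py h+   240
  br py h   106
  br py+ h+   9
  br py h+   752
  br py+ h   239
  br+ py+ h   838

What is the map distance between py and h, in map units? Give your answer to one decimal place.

11.2 map units

The two most frequent reciprocal classes, br py h+ and br+ py+ h, are the parental types, so the F1 was br py h+ / br+ py+ h.
The two rarest classes, br py+ h+ and br+ py h, are the double crossovers. Comparing them with the parentals, only the py allele has switched, so py is the middle locus and the order is h – py – br.
Crossovers in the h–py interval produce the single-crossover classes br py h and br+ py+ h+ (106 + 136 = 242) plus the double crossovers (18).
RF(h–py) = (242 + 18) / 2329 = 260/2329 = 0.1116 → 11.2 map units.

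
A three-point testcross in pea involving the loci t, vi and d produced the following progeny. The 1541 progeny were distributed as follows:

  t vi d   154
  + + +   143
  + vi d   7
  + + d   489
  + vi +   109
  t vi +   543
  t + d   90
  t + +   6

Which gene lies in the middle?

vi

The two most frequent reciprocal classes, + + d and t vi +, are the parental types, so the F1 was + + d / t vi +.
The two rarest classes, + vi d and t + +, are the double crossovers. Comparing them with the parentals, only the vi allele has switched, so vi is the middle locus and the order is t – vi – d.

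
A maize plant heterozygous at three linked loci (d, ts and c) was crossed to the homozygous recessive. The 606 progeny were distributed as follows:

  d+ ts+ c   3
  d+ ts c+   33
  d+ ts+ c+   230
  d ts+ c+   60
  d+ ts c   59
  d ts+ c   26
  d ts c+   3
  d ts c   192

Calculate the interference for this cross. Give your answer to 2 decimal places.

0.55

The two most frequent reciprocal classes, d ts c and d+ ts+ c+, are the parental types, so the F1 was d ts c / d+ ts+ c+.
The two rarest classes, d ts c+ and d+ ts+ c, are the double crossovers. Comparing them with the parentals, only the c allele has switched, so c is the middle locus and the order is ts – c – d.
ts–c: (59 + 6)/606 = 0.1073; c–d: (119 + 6)/606 = 0.2063.
Expected DCO frequency = 0.1073 × 0.2063 ≈ 0.02214; observed = 6/606 ≈ 0.00990.
Coefficient of coincidence = 0.00990/0.02214 ≈ 0.45; interference = 1 − 0.45 = 0.55.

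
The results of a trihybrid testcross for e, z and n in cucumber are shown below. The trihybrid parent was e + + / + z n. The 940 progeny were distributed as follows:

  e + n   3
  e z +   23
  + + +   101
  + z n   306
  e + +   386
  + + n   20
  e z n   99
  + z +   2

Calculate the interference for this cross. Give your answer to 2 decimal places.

The two rarest classes, e + n and + z +, are the double crossovers. Comparing them with the parentals, only the n allele has switched, so n is the middle locus and the order is z – n – e.
z–n: (43 + 5)/940 = 0.0511; n–e: (200 + 5)/940 = 0.2181.
Expected DCO frequency = 0.0511 × 0.2181 ≈ 0.01114; observed = 5/940 ≈ 0.00532.
Coefficient of coincidence = 0.00532/0.01114 ≈ 0.48; interference = 1 − 0.48 = 0.52.

0.52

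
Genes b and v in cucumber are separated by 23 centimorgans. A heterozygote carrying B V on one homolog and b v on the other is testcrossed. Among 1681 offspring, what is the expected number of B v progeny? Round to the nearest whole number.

A map distance of 23 centimorgans corresponds to a recombination frequency of 0.230.
The F1 is B V / b v, so B v is a recombinant gamete class with expected frequency r/2 = 0.230/2 = 0.1150.
Expected number = 0.1150 × 1681 = 193.31 ≈ 193.

193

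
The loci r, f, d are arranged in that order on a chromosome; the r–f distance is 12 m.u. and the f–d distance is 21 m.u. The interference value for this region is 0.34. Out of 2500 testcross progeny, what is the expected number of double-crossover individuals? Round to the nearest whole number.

42

Map distances give recombination frequencies of 0.120 and 0.210 for the two intervals.
With interference 0.34 (so coincidence = 0.66), expected double-crossover frequency = 0.120 × 0.210 × 0.66 = 0.01663.
Expected number = 0.01663 × 2500 = 41.58 ≈ 42.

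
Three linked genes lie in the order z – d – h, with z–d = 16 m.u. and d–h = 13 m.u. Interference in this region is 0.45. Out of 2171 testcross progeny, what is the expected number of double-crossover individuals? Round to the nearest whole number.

25

Map distances give recombination frequencies of 0.160 and 0.130 for the two intervals.
With interference 0.45 (so coincidence = 0.55), expected double-crossover frequency = 0.160 × 0.130 × 0.55 = 0.01144.
Expected number = 0.01144 × 2171 = 24.84 ≈ 25.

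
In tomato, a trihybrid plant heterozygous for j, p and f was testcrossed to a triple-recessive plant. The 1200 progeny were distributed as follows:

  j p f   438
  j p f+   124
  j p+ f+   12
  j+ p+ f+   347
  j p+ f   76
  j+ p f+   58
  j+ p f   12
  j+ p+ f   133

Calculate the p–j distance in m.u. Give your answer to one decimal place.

13.2 m.u.

The two most frequent reciprocal classes, j+ p+ f+ and j p f, are the parental types, so the F1 was j+ p+ f+ / j p f.
The two rarest classes, j p+ f+ and j+ p f, are the double crossovers. Comparing them with the parentals, only the j allele has switched, so j is the middle locus and the order is f – j – p.
Crossovers in the j–p interval produce the single-crossover classes j+ p f+ and j p+ f (58 + 76 = 134) plus the double crossovers (24).
RF(j–p) = (134 + 24) / 1200 = 158/1200 = 0.1317 → 13.2 m.u.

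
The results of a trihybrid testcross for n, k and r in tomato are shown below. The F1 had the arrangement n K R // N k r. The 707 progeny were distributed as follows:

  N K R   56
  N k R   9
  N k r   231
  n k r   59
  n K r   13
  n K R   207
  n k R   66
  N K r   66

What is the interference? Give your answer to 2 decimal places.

The two rarest classes, n K r and N k R, are the double crossovers. Comparing them with the parentals, only the r allele has switched, so r is the middle locus and the order is n – r – k.
n–r: (115 + 22)/707 = 0.1938; r–k: (132 + 22)/707 = 0.2178.
Expected DCO frequency = 0.1938 × 0.2178 ≈ 0.04221; observed = 22/707 ≈ 0.03112.
Coefficient of coincidence = 0.03112/0.04221 ≈ 0.74; interference = 1 − 0.74 = 0.26.

0.26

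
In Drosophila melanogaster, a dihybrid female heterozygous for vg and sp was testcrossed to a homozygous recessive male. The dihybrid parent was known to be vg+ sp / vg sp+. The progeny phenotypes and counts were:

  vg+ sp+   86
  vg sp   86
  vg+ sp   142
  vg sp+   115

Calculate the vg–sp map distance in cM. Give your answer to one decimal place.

40.1 cM

The recombinant classes are vg+ sp+ and vg sp: 86 + 86 = 172.
Recombination frequency = 172/429 = 0.4009 ≈ 40.1%, i.e. 40.1 cM.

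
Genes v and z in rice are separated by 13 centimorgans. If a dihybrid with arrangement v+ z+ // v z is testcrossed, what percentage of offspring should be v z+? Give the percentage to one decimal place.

6.5%

A map distance of 13 centimorgans corresponds to a recombination frequency of 0.130.
The F1 is v+ z+ / v z, so v z+ is a recombinant gamete class with expected frequency r/2 = 0.130/2 = 0.0650.
That is 0.0650 = 6.5% of the progeny.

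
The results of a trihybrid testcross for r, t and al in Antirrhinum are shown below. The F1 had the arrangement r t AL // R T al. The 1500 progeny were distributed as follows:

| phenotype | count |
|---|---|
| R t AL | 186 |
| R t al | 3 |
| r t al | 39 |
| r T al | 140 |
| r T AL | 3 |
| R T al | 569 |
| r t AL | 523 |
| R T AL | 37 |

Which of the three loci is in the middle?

The two rarest classes, r T AL and R t al, are the double crossovers. Comparing them with the parentals, only the t allele has switched, so t is the middle locus and the order is r – t – al.

t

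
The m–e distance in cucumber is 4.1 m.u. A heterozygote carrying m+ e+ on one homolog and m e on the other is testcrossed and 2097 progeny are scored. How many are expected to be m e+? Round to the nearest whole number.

43

A map distance of 4.1 m.u. corresponds to a recombination frequency of 0.041.
The F1 is m+ e+ / m e, so m e+ is a recombinant gamete class with expected frequency r/2 = 0.041/2 = 0.0205.
Expected number = 0.0205 × 2097 = 42.99 ≈ 43.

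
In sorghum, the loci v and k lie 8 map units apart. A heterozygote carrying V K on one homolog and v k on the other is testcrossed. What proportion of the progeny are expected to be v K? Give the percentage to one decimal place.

4.0%

A map distance of 8 map units corresponds to a recombination frequency of 0.080.
The F1 is V K / v k, so v K is a recombinant gamete class with expected frequency r/2 = 0.080/2 = 0.0400.
That is 0.0400 = 4.0% of the progeny.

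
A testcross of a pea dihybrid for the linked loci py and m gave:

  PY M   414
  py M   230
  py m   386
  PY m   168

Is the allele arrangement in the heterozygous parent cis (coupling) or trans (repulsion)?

cis

The two most frequent classes are PY M (414) and py m (386); these are the parental (non-recombinant) types.
So the F1 carried PY M on one chromosome and py m on the other — the recessive alleles are on the same chromosome (cis / coupling).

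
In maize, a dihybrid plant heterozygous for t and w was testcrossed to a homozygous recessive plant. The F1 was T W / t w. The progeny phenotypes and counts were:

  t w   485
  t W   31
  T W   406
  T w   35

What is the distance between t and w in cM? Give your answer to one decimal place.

The recombinant classes are T w and t W: 35 + 31 = 66.
Recombination frequency = 66/957 = 0.0690 ≈ 6.9%, i.e. 6.9 cM.

6.9 cM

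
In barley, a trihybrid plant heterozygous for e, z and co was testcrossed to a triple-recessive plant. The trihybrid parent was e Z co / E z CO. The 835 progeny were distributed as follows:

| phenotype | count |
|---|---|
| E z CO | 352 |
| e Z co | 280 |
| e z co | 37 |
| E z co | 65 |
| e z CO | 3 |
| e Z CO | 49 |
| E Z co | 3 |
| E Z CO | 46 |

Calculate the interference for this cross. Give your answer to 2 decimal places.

The two rarest classes, E Z co and e z CO, are the double crossovers. Comparing them with the parentals, only the e allele has switched, so e is the middle locus and the order is z – e – co.
z–e: (83 + 6)/835 = 0.1066; e–co: (114 + 6)/835 = 0.1437.
Expected DCO frequency = 0.1066 × 0.1437 ≈ 0.01532; observed = 6/835 ≈ 0.00719.
Coefficient of coincidence = 0.00719/0.01532 ≈ 0.47; interference = 1 − 0.47 = 0.53.

0.53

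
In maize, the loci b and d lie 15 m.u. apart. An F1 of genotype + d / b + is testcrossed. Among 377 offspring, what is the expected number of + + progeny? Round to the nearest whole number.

A map distance of 15 m.u. corresponds to a recombination frequency of 0.150.
The F1 is + d / b +, so + + is a recombinant gamete class with expected frequency r/2 = 0.150/2 = 0.0750.
Expected number = 0.0750 × 377 = 28.27 ≈ 28.

28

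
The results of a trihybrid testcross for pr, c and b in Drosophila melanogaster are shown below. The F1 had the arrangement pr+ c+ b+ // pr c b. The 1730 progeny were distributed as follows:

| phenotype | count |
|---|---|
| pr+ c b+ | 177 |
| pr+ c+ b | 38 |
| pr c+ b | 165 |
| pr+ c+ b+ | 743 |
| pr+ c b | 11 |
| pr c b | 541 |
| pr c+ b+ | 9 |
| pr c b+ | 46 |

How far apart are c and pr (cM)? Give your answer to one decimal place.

20.9 cM

The two rarest classes, pr c+ b+ and pr+ c b, are the double crossovers. Comparing them with the parentals, only the pr allele has switched, so pr is the middle locus and the order is b – pr – c.
Crossovers in the pr–c interval produce the single-crossover classes pr+ c b+ and pr c+ b (177 + 165 = 342) plus the double crossovers (20).
RF(pr–c) = (342 + 20) / 1730 = 362/1730 = 0.2092 → 20.9 cM.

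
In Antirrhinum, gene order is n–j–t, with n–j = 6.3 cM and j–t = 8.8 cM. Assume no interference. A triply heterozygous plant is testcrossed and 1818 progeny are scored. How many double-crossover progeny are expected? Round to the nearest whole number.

Map distances give recombination frequencies of 0.063 and 0.088 for the two intervals.
With no interference, expected double-crossover frequency = 0.063 × 0.088 = 0.00554.
Expected number = 0.00554 × 1818 = 10.08 ≈ 10.

10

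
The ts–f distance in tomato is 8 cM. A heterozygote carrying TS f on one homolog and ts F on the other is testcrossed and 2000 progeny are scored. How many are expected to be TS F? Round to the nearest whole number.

80

A map distance of 8 cM corresponds to a recombination frequency of 0.080.
The F1 is TS f / ts F, so TS F is a recombinant gamete class with expected frequency r/2 = 0.080/2 = 0.0400.
Expected number = 0.0400 × 2000 = 80.00 ≈ 80.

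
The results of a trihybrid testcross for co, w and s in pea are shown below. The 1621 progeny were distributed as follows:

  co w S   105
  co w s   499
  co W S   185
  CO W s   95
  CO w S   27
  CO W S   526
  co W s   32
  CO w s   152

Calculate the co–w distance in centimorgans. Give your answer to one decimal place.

24.4 centimorgans

The two most frequent reciprocal classes, co w s and CO W S, are the parental types, so the F1 was co w s / CO W S.
The two rarest classes, co W s and CO w S, are the double crossovers. Comparing them with the parentals, only the w allele has switched, so w is the middle locus and the order is s – w – co.
Crossovers in the w–co interval produce the single-crossover classes CO w s and co W S (152 + 185 = 337) plus the double crossovers (59).
RF(w–co) = (337 + 59) / 1621 = 396/1621 = 0.2443 → 24.4 centimorgans.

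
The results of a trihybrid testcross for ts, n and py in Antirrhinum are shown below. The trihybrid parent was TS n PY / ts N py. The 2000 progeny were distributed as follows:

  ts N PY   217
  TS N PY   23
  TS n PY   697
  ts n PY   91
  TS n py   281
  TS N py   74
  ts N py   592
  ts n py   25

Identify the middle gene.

n

The two rarest classes, TS N PY and ts n py, are the double crossovers. Comparing them with the parentals, only the n allele has switched, so n is the middle locus and the order is py – n – ts.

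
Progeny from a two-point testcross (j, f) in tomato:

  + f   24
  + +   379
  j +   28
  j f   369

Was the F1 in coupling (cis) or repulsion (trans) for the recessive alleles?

cis

The two most frequent classes are + + (379) and j f (369); these are the parental (non-recombinant) types.
So the F1 carried + + on one chromosome and j f on the other — the recessive alleles are on the same chromosome (cis / coupling).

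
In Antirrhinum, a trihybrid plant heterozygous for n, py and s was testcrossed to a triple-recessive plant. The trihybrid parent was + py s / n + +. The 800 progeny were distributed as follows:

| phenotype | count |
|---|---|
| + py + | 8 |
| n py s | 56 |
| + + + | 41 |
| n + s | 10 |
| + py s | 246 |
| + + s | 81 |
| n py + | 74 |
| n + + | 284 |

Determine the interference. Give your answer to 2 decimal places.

0.28

The two rarest classes, + py + and n + s, are the double crossovers. Comparing them with the parentals, only the s allele has switched, so s is the middle locus and the order is n – s – py.
n–s: (97 + 18)/800 = 0.1437; s–py: (155 + 18)/800 = 0.2162.
Expected DCO frequency = 0.1437 × 0.2162 ≈ 0.03107; observed = 18/800 ≈ 0.02250.
Coefficient of coincidence = 0.02250/0.03107 ≈ 0.72; interference = 1 − 0.72 = 0.28.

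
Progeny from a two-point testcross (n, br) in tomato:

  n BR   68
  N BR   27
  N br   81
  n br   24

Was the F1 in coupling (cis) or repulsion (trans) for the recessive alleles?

The two most frequent classes are N br (81) and n BR (68); these are the parental (non-recombinant) types.
So the F1 carried N br on one chromosome and n BR on the other — the recessive alleles are on opposite chromosomes (trans / repulsion).

trans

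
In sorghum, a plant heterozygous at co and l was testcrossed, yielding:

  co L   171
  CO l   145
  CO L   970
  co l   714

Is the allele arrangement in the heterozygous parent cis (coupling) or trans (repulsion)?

The two most frequent classes are CO L (970) and co l (714); these are the parental (non-recombinant) types.
So the F1 carried CO L on one chromosome and co l on the other — the recessive alleles are on the same chromosome (cis / coupling).

cis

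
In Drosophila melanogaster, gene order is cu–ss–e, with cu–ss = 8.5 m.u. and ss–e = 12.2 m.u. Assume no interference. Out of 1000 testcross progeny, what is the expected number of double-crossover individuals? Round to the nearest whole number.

10

Map distances give recombination frequencies of 0.085 and 0.122 for the two intervals.
With no interference, expected double-crossover frequency = 0.085 × 0.122 = 0.01037.
Expected number = 0.01037 × 1000 = 10.37 ≈ 10.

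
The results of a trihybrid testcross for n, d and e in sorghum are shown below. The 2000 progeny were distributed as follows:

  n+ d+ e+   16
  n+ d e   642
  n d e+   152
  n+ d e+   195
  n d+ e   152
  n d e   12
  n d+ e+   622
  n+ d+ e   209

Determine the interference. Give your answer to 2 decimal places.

The two most frequent reciprocal classes, n d+ e+ and n+ d e, are the parental types, so the F1 was n d+ e+ / n+ d e.
The two rarest classes, n+ d+ e+ and n d e, are the double crossovers. Comparing them with the parentals, only the n allele has switched, so n is the middle locus and the order is d – n – e.
d–n: (361 + 28)/2000 = 0.1945; n–e: (347 + 28)/2000 = 0.1875.
Expected DCO frequency = 0.1945 × 0.1875 ≈ 0.03647; observed = 28/2000 ≈ 0.01400.
Coefficient of coincidence = 0.01400/0.03647 ≈ 0.38; interference = 1 − 0.38 = 0.62.

0.62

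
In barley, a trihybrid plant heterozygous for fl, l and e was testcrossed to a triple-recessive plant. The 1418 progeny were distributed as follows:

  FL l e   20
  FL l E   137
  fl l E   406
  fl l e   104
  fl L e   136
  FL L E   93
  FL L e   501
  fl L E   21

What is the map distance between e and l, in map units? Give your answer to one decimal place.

The two most frequent reciprocal classes, FL L e and fl l E, are the parental types, so the F1 was FL L e / fl l E.
The two rarest classes, FL l e and fl L E, are the double crossovers. Comparing them with the parentals, only the l allele has switched, so l is the middle locus and the order is fl – l – e.
Crossovers in the l–e interval produce the single-crossover classes FL L E and fl l e (93 + 104 = 197) plus the double crossovers (41).
RF(l–e) = (197 + 41) / 1418 = 238/1418 = 0.1678 → 16.8 map units.

16.8 map units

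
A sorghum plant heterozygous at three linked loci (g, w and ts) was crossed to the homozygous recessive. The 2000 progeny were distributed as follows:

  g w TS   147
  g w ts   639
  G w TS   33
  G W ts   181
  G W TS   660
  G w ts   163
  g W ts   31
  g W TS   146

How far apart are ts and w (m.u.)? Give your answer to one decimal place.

The two most frequent reciprocal classes, G W TS and g w ts, are the parental types, so the F1 was G W TS / g w ts.
The two rarest classes, G w TS and g W ts, are the double crossovers. Comparing them with the parentals, only the w allele has switched, so w is the middle locus and the order is ts – w – g.
Crossovers in the ts–w interval produce the single-crossover classes G W ts and g w TS (181 + 147 = 328) plus the double crossovers (64).
RF(ts–w) = (328 + 64) / 2000 = 392/2000 = 0.1960 → 19.6 m.u.

19.6 m.u.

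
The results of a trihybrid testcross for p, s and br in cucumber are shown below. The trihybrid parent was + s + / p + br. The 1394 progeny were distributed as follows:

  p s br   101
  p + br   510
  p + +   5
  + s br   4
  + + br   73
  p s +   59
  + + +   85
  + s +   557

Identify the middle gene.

br

The two rarest classes, + s br and p + +, are the double crossovers. Comparing them with the parentals, only the br allele has switched, so br is the middle locus and the order is s – br – p.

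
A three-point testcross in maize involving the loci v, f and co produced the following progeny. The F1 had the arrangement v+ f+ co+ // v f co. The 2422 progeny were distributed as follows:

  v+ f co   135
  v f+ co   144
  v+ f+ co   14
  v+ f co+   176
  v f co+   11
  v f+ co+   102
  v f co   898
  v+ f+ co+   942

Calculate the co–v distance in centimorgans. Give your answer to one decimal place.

10.8 centimorgans

The two rarest classes, v+ f+ co and v f co+, are the double crossovers. Comparing them with the parentals, only the co allele has switched, so co is the middle locus and the order is v – co – f.
Crossovers in the v–co interval produce the single-crossover classes v f+ co+ and v+ f co (102 + 135 = 237) plus the double crossovers (25).
RF(v–co) = (237 + 25) / 2422 = 262/2422 = 0.1082 → 10.8 centimorgans.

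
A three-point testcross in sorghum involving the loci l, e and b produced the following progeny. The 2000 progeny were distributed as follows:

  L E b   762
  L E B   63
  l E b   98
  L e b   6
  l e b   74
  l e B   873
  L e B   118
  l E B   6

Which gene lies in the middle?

e

The two most frequent reciprocal classes, L E b and l e B, are the parental types, so the F1 was L E b / l e B.
The two rarest classes, L e b and l E B, are the double crossovers. Comparing them with the parentals, only the e allele has switched, so e is the middle locus and the order is b – e – l.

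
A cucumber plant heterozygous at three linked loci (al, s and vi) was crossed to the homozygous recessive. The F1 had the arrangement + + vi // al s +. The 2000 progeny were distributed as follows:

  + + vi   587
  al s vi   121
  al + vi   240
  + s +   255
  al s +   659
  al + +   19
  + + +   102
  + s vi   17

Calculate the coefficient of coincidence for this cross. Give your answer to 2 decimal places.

The two rarest classes, + s vi and al + +, are the double crossovers. Comparing them with the parentals, only the s allele has switched, so s is the middle locus and the order is vi – s – al.
vi–s: (223 + 36)/2000 = 0.1295; s–al: (495 + 36)/2000 = 0.2655.
Expected DCO frequency = 0.1295 × 0.2655 ≈ 0.03438; observed = 36/2000 ≈ 0.01800.
Coefficient of coincidence = 0.01800/0.03438 ≈ 0.52.

0.52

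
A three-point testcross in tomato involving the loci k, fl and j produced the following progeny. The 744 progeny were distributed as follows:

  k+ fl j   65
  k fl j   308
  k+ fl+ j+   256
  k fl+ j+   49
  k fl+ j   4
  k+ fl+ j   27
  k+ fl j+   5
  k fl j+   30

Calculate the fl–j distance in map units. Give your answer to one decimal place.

The two most frequent reciprocal classes, k+ fl+ j+ and k fl j, are the parental types, so the F1 was k+ fl+ j+ / k fl j.
The two rarest classes, k+ fl j+ and k fl+ j, are the double crossovers. Comparing them with the parentals, only the fl allele has switched, so fl is the middle locus and the order is k – fl – j.
Crossovers in the fl–j interval produce the single-crossover classes k+ fl+ j and k fl j+ (27 + 30 = 57) plus the double crossovers (9).
RF(fl–j) = (57 + 9) / 744 = 66/744 = 0.0887 → 8.9 map units.

8.9 map units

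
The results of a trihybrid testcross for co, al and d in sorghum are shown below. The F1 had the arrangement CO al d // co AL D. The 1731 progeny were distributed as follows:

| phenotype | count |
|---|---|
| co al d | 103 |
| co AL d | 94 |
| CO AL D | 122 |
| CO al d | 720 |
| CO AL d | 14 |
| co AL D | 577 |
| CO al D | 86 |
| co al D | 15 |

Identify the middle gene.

The two rarest classes, CO AL d and co al D, are the double crossovers. Comparing them with the parentals, only the al allele has switched, so al is the middle locus and the order is co – al – d.

al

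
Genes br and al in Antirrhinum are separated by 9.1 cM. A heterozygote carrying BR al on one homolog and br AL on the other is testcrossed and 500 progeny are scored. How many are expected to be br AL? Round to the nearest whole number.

A map distance of 9.1 cM corresponds to a recombination frequency of 0.091.
The F1 is BR al / br AL, so br AL is a parental gamete class with expected frequency (1 − r)/2 = 0.909/2 = 0.4545.
Expected number = 0.4545 × 500 = 227.25 ≈ 227.

227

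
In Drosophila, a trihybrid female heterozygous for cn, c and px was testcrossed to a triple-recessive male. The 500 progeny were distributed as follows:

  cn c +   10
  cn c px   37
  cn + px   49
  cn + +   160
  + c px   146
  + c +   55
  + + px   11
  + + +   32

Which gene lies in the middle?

The two most frequent reciprocal classes, cn + + and + c px, are the parental types, so the F1 was cn + + / + c px.
The two rarest classes, cn c + and + + px, are the double crossovers. Comparing them with the parentals, only the c allele has switched, so c is the middle locus and the order is px – c – cn.

c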